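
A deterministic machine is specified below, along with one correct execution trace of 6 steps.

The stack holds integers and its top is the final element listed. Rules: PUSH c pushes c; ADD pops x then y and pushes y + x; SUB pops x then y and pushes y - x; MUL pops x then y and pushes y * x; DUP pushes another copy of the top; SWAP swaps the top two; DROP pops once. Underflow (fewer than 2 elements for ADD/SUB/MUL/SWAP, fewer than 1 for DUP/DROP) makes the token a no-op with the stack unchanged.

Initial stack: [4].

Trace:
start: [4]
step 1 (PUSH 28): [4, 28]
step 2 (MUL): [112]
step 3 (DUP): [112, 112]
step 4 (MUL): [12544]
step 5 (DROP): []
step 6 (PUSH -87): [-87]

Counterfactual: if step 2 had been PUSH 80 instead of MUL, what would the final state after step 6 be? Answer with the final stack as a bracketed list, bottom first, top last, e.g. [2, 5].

(re-executing from step 2 with the substitution; state before step 2: [4, 28])
step 2 (PUSH 80): [4, 28, 80]
step 3 (DUP): [4, 28, 80, 80]
step 4 (MUL): [4, 28, 6400]
step 5 (DROP): [4, 28]
step 6 (PUSH -87): [4, 28, -87]

[4, 28, -87]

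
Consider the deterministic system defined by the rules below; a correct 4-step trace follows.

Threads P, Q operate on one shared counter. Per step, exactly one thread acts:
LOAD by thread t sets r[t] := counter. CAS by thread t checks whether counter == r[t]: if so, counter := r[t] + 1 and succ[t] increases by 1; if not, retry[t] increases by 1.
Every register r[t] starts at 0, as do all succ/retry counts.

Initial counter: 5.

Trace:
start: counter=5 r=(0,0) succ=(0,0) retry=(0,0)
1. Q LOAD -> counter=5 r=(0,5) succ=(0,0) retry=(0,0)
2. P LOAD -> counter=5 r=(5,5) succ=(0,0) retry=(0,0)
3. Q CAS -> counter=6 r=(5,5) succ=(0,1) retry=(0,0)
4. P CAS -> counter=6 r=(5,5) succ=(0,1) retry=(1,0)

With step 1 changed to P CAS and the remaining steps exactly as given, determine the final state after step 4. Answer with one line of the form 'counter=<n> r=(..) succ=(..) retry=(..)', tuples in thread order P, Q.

(re-executing from step 1 with the substitution; state before step 1: counter=5 r=(0,0) succ=(0,0) retry=(0,0))
1. P CAS -> counter=5 r=(0,0) succ=(0,0) retry=(1,0)
2. P LOAD -> counter=5 r=(5,0) succ=(0,0) retry=(1,0)
3. Q CAS -> counter=5 r=(5,0) succ=(0,0) retry=(1,1)
4. P CAS -> counter=6 r=(5,0) succ=(1,0) retry=(1,1)

counter=6 r=(5,0) succ=(1,0) retry=(1,1)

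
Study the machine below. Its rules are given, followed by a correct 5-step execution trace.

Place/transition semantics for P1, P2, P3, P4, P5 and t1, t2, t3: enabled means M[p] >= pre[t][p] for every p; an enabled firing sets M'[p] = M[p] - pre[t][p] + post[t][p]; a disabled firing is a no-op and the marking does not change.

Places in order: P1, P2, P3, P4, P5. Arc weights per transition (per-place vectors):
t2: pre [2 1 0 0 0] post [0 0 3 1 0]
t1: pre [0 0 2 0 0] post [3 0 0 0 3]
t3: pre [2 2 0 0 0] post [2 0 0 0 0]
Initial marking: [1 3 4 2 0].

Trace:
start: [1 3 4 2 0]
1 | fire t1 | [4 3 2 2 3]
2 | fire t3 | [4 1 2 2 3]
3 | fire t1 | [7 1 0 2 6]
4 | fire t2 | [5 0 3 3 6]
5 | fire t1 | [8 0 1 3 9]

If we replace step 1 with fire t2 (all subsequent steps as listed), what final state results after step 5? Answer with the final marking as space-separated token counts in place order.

5 2 3 3 6

(re-executing from step 1 with the substitution; state before step 1: [1 3 4 2 0])
1 | fire t2 | [1 3 4 2 0]
2 | fire t3 | [1 3 4 2 0]
3 | fire t1 | [4 3 2 2 3]
4 | fire t2 | [2 2 5 3 3]
5 | fire t1 | [5 2 3 3 6]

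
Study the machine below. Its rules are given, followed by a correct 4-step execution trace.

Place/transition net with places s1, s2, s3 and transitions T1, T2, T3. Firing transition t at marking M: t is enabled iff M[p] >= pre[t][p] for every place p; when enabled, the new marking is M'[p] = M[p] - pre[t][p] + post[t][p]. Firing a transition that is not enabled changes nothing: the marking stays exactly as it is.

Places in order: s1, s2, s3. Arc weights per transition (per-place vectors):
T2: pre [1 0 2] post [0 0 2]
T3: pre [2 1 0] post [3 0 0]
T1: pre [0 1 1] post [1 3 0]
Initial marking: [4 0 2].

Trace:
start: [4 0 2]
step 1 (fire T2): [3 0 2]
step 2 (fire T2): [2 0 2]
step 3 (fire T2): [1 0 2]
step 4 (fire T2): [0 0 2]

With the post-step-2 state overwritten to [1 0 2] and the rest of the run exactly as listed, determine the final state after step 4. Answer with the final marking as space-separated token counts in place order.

state after step 2 := [1 0 2]
step 3 (fire T2): [0 0 2]
step 4 (fire T2): [0 0 2]

0 0 2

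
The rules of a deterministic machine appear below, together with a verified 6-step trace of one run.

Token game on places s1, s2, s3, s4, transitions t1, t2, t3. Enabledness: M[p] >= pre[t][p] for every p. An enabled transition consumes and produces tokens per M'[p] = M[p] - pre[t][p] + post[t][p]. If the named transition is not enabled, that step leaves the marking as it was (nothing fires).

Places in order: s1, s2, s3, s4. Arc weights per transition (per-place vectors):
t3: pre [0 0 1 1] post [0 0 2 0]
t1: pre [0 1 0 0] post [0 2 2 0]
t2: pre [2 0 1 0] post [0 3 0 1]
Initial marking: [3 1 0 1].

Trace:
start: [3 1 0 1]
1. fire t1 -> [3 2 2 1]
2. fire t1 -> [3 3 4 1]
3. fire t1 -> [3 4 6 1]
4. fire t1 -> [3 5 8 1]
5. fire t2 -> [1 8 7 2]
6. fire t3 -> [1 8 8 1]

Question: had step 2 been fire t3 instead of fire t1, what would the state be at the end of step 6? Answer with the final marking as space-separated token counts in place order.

(re-executing from step 2 with the substitution; state before step 2: [3 2 2 1])
2. fire t3 -> [3 2 3 0]
3. fire t1 -> [3 3 5 0]
4. fire t1 -> [3 4 7 0]
5. fire t2 -> [1 7 6 1]
6. fire t3 -> [1 7 7 0]

1 7 7 0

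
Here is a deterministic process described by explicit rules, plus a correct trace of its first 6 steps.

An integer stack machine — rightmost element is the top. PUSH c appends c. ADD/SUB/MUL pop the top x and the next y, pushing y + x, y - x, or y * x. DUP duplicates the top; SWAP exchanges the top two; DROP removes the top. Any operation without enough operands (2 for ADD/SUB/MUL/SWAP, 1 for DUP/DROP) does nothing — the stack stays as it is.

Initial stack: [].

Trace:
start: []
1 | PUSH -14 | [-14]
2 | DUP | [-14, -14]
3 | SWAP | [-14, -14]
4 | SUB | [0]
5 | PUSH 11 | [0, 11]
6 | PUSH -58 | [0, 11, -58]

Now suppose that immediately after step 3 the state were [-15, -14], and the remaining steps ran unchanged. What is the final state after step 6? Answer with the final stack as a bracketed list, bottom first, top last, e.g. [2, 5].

state after step 3 := [-15, -14]
4 | SUB | [-1]
5 | PUSH 11 | [-1, 11]
6 | PUSH -58 | [-1, 11, -58]

[-1, 11, -58]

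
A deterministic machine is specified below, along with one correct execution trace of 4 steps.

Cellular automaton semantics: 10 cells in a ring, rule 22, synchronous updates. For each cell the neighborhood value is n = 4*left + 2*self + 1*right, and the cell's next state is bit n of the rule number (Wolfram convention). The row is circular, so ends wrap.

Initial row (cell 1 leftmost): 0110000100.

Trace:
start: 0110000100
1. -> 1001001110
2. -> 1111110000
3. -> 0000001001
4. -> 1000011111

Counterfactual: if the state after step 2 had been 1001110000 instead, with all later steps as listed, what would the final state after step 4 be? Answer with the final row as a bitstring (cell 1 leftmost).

state after step 2 := 1001110000
3. -> 1110001001
4. -> 0001011110

0001011110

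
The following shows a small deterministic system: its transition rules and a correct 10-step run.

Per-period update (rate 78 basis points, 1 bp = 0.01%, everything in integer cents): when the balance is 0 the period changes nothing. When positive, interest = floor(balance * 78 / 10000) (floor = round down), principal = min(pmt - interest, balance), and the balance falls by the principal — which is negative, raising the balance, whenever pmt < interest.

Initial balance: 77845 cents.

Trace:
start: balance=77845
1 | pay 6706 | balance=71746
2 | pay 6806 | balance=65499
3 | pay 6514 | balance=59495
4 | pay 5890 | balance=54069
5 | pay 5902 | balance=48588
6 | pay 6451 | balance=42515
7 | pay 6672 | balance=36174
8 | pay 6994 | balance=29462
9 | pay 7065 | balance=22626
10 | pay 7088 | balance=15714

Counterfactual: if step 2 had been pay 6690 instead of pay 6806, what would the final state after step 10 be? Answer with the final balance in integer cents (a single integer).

15837

(re-executing from step 2 with the substitution; state before step 2: balance=71746)
2 | pay 6690 | balance=65615
3 | pay 6514 | balance=59612
4 | pay 5890 | balance=54186
5 | pay 5902 | balance=48706
6 | pay 6451 | balance=42634
7 | pay 6672 | balance=36294
8 | pay 6994 | balance=29583
9 | pay 7065 | balance=22748
10 | pay 7088 | balance=15837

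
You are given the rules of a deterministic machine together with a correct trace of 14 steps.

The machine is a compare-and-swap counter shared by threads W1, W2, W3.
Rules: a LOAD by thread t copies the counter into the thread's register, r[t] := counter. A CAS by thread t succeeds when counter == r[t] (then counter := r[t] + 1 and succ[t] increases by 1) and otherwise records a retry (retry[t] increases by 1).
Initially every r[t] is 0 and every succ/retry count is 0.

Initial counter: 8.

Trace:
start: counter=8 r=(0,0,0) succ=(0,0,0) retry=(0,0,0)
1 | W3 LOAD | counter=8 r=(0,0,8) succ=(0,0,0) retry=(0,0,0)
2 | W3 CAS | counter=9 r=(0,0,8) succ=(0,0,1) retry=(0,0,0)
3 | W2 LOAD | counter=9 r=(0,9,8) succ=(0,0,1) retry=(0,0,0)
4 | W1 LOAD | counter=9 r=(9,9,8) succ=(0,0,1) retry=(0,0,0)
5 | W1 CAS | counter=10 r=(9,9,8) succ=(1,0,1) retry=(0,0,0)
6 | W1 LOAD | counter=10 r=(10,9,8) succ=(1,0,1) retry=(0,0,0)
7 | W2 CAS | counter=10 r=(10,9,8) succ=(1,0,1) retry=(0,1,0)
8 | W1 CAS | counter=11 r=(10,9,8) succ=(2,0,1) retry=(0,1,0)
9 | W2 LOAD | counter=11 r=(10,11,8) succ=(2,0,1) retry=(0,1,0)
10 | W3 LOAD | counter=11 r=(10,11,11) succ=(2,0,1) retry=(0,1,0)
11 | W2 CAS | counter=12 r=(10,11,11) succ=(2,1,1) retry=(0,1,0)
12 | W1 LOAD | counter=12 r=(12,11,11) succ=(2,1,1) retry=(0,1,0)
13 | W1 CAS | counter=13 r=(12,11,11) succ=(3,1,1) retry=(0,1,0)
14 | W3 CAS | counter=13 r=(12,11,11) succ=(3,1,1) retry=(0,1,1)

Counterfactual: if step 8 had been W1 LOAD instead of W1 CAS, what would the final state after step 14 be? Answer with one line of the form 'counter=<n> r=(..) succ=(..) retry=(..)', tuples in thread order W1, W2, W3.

(re-executing from step 8 with the substitution; state before step 8: counter=10 r=(10,9,8) succ=(1,0,1) retry=(0,1,0))
8 | W1 LOAD | counter=10 r=(10,9,8) succ=(1,0,1) retry=(0,1,0)
9 | W2 LOAD | counter=10 r=(10,10,8) succ=(1,0,1) retry=(0,1,0)
10 | W3 LOAD | counter=10 r=(10,10,10) succ=(1,0,1) retry=(0,1,0)
11 | W2 CAS | counter=11 r=(10,10,10) succ=(1,1,1) retry=(0,1,0)
12 | W1 LOAD | counter=11 r=(11,10,10) succ=(1,1,1) retry=(0,1,0)
13 | W1 CAS | counter=12 r=(11,10,10) succ=(2,1,1) retry=(0,1,0)
14 | W3 CAS | counter=12 r=(11,10,10) succ=(2,1,1) retry=(0,1,1)

counter=12 r=(11,10,10) succ=(2,1,1) retry=(0,1,1)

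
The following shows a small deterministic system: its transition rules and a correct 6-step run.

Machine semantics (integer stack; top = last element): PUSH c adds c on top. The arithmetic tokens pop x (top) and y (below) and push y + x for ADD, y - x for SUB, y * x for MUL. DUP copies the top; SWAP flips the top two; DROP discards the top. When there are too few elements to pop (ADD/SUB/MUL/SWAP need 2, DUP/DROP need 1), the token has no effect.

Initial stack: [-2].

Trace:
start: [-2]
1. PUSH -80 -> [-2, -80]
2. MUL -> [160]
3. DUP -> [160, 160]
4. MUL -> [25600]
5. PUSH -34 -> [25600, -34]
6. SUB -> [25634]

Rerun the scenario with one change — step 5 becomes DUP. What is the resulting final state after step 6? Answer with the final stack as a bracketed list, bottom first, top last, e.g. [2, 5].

[0]

(re-executing from step 5 with the substitution; state before step 5: [25600])
5. DUP -> [25600, 25600]
6. SUB -> [0]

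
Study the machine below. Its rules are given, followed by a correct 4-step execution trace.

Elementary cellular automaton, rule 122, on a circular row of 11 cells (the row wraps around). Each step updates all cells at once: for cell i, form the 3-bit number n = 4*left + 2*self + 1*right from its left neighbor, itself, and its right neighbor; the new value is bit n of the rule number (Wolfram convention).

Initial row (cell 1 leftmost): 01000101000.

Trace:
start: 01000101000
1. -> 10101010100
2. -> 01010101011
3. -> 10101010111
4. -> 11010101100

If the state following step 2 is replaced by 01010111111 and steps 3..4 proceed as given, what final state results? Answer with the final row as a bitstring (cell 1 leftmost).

11011110011

state after step 2 := 01010111111
3. -> 10101100001
4. -> 11011110011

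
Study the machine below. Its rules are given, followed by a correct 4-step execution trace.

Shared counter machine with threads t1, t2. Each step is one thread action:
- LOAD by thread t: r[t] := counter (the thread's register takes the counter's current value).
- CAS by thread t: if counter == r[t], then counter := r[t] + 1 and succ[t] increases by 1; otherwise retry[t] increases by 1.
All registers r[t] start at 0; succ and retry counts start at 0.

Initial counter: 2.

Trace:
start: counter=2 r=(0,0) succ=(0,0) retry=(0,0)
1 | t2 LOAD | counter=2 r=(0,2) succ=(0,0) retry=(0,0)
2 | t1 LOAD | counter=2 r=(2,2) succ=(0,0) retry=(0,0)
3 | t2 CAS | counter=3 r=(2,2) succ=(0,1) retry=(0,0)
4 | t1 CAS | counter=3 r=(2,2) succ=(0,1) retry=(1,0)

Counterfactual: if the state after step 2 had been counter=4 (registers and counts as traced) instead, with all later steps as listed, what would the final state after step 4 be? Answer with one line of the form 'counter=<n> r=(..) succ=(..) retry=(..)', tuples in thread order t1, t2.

counter=4 r=(2,2) succ=(0,0) retry=(1,1)

state after step 2 := counter=4 r=(2,2) succ=(0,0) retry=(0,0)
3 | t2 CAS | counter=4 r=(2,2) succ=(0,0) retry=(0,1)
4 | t1 CAS | counter=4 r=(2,2) succ=(0,0) retry=(1,1)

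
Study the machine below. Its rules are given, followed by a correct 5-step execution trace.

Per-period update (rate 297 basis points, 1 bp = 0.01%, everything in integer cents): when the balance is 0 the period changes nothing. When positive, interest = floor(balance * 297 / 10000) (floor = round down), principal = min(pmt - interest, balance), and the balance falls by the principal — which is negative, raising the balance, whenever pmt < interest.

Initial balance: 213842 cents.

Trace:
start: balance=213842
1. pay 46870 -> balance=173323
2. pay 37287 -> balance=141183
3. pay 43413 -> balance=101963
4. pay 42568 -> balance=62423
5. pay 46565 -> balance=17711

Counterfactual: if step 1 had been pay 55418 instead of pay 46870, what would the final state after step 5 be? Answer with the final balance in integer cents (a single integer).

(re-executing from step 1 with the substitution; state before step 1: balance=213842)
1. pay 55418 -> balance=164775
2. pay 37287 -> balance=132381
3. pay 43413 -> balance=92899
4. pay 42568 -> balance=53090
5. pay 46565 -> balance=8101

8101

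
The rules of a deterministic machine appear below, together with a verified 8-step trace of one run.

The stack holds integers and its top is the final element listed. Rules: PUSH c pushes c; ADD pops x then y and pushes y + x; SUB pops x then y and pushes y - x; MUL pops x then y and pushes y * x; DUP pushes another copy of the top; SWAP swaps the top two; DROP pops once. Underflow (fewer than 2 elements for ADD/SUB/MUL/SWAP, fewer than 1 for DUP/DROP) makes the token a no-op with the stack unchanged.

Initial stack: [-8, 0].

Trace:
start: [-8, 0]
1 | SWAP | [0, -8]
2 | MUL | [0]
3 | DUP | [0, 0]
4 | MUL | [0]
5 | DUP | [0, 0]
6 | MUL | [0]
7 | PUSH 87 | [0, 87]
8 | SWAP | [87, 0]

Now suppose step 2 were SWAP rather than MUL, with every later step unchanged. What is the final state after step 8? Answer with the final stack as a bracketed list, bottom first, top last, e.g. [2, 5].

[-8, 87, 0]

(re-executing from step 2 with the substitution; state before step 2: [0, -8])
2 | SWAP | [-8, 0]
3 | DUP | [-8, 0, 0]
4 | MUL | [-8, 0]
5 | DUP | [-8, 0, 0]
6 | MUL | [-8, 0]
7 | PUSH 87 | [-8, 0, 87]
8 | SWAP | [-8, 87, 0]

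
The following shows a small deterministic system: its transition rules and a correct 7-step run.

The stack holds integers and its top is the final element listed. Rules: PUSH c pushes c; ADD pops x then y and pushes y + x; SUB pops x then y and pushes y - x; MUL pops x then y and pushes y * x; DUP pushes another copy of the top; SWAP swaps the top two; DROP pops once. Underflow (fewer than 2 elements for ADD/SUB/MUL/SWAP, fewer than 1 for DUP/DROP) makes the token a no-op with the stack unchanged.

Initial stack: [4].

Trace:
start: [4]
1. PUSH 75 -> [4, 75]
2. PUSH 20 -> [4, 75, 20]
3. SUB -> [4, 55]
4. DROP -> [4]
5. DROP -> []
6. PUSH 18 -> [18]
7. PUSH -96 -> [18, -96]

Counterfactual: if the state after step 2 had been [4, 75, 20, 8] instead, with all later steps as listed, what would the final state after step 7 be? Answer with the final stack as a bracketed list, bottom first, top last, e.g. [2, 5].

state after step 2 := [4, 75, 20, 8]
3. SUB -> [4, 75, 12]
4. DROP -> [4, 75]
5. DROP -> [4]
6. PUSH 18 -> [4, 18]
7. PUSH -96 -> [4, 18, -96]

[4, 18, -96]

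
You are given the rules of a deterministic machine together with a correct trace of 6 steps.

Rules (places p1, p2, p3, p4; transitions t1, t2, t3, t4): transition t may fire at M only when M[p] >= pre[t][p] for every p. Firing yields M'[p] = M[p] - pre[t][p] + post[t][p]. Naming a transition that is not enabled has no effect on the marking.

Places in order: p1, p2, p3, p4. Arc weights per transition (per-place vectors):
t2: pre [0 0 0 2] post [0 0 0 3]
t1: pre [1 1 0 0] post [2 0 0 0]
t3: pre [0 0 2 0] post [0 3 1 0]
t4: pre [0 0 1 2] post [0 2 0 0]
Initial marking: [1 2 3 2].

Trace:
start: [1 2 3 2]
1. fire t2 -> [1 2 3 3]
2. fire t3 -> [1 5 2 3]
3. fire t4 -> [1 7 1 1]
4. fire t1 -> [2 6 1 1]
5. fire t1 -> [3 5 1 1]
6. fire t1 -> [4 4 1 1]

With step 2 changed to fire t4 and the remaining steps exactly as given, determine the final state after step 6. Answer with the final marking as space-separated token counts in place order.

4 1 2 1

(re-executing from step 2 with the substitution; state before step 2: [1 2 3 3])
2. fire t4 -> [1 4 2 1]
3. fire t4 -> [1 4 2 1]
4. fire t1 -> [2 3 2 1]
5. fire t1 -> [3 2 2 1]
6. fire t1 -> [4 1 2 1]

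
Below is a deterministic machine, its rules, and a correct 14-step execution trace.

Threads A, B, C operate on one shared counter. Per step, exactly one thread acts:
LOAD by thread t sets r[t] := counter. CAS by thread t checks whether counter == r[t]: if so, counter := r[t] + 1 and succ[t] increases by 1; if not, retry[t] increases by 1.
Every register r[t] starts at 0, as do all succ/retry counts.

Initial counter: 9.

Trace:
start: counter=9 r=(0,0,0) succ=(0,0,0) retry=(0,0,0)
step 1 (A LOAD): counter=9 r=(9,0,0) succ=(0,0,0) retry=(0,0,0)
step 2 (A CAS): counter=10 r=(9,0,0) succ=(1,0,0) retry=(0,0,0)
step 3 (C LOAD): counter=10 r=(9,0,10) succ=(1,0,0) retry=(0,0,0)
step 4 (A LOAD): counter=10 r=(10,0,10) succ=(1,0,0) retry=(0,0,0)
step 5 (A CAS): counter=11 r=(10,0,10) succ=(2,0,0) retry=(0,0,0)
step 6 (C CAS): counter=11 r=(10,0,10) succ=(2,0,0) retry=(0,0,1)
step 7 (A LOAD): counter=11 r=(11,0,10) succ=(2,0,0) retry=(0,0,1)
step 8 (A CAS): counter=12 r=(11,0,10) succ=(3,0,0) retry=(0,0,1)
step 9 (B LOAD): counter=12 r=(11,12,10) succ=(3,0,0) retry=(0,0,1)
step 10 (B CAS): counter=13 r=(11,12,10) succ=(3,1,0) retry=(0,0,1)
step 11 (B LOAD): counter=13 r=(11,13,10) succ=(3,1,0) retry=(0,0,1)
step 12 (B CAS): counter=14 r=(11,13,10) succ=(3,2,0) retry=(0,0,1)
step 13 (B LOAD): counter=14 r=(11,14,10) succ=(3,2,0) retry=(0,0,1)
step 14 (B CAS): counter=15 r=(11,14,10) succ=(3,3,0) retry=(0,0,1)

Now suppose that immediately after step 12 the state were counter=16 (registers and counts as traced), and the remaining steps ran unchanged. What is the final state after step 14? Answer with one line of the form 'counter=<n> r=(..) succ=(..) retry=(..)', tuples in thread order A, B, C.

state after step 12 := counter=16 r=(11,13,10) succ=(3,2,0) retry=(0,0,1)
step 13 (B LOAD): counter=16 r=(11,16,10) succ=(3,2,0) retry=(0,0,1)
step 14 (B CAS): counter=17 r=(11,16,10) succ=(3,3,0) retry=(0,0,1)

counter=17 r=(11,16,10) succ=(3,3,0) retry=(0,0,1)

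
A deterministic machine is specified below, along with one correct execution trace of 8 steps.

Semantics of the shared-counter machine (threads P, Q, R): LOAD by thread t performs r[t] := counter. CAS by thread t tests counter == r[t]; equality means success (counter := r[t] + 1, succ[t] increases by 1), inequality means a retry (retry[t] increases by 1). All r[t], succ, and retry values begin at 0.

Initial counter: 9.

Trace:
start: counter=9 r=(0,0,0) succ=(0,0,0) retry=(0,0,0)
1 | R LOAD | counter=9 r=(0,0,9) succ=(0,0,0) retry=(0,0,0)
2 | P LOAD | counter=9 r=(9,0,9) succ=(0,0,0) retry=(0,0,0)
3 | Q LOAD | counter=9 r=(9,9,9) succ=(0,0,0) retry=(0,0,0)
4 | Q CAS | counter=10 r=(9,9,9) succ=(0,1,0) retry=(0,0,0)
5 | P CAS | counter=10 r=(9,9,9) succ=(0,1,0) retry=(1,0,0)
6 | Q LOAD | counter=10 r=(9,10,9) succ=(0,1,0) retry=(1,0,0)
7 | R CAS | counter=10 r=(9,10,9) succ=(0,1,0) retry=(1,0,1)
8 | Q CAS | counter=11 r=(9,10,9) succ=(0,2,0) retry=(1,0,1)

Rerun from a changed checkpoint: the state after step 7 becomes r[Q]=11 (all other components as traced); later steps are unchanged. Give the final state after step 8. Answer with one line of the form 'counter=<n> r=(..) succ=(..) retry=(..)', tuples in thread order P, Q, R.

state after step 7 := counter=10 r=(9,11,9) succ=(0,1,0) retry=(1,0,1)
8 | Q CAS | counter=10 r=(9,11,9) succ=(0,1,0) retry=(1,1,1)

counter=10 r=(9,11,9) succ=(0,1,0) retry=(1,1,1)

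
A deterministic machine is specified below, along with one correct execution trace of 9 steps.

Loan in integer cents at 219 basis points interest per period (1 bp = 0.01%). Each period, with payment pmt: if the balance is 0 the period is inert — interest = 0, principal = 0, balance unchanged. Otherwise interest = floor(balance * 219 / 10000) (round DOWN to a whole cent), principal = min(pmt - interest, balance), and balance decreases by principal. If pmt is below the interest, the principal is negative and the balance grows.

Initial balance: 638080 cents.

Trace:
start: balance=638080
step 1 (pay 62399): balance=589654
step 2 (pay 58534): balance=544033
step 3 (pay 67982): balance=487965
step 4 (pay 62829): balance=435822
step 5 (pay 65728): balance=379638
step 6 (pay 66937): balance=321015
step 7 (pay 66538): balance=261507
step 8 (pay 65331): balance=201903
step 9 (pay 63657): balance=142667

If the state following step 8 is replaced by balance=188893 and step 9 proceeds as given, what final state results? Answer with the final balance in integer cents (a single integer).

state after step 8 := balance=188893
step 9 (pay 63657): balance=129372

129372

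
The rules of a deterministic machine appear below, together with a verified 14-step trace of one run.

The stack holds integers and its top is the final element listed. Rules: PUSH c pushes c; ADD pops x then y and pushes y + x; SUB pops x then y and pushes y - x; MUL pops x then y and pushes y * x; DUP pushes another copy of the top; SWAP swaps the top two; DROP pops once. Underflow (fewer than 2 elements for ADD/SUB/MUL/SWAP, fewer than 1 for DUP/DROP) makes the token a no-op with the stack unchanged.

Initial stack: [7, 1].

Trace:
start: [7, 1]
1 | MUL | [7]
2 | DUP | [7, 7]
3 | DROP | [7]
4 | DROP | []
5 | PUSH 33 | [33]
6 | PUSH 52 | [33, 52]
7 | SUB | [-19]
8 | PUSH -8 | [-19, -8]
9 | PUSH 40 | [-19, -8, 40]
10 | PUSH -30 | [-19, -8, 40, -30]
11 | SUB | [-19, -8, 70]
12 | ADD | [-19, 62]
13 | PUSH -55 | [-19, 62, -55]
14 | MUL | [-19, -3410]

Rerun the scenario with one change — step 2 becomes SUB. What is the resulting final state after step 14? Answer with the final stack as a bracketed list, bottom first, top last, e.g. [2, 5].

[-19, -3410]

(re-executing from step 2 with the substitution; state before step 2: [7])
2 | SUB | [7]
3 | DROP | []
4 | DROP | []
5 | PUSH 33 | [33]
6 | PUSH 52 | [33, 52]
7 | SUB | [-19]
8 | PUSH -8 | [-19, -8]
9 | PUSH 40 | [-19, -8, 40]
10 | PUSH -30 | [-19, -8, 40, -30]
11 | SUB | [-19, -8, 70]
12 | ADD | [-19, 62]
13 | PUSH -55 | [-19, 62, -55]
14 | MUL | [-19, -3410]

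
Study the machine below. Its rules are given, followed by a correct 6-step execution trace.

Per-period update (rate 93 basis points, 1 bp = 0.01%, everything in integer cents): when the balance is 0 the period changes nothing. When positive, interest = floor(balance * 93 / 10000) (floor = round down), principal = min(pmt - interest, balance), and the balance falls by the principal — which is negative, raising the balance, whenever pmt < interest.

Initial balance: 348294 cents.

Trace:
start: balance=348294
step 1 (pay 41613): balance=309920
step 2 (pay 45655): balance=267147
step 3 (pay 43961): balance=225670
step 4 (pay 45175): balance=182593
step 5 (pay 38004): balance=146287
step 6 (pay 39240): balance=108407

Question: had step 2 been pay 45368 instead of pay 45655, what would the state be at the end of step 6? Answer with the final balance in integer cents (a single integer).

(re-executing from step 2 with the substitution; state before step 2: balance=309920)
step 2 (pay 45368): balance=267434
step 3 (pay 43961): balance=225960
step 4 (pay 45175): balance=182886
step 5 (pay 38004): balance=146582
step 6 (pay 39240): balance=108705

108705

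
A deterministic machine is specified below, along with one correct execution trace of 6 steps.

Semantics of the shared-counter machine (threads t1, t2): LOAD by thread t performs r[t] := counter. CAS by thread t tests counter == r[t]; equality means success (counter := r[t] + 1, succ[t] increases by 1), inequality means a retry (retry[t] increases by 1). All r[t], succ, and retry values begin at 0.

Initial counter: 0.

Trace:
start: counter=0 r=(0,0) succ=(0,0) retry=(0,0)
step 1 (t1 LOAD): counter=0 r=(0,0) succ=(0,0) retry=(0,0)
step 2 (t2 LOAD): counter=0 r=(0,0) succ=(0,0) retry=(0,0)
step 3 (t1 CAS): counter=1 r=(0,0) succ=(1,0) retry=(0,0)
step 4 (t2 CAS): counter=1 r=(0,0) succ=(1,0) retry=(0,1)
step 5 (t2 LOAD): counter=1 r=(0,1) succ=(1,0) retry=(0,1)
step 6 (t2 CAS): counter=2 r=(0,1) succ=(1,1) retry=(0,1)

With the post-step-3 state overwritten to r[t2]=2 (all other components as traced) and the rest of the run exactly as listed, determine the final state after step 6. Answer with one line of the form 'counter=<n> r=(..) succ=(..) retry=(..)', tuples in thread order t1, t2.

counter=2 r=(0,1) succ=(1,1) retry=(0,1)

state after step 3 := counter=1 r=(0,2) succ=(1,0) retry=(0,0)
step 4 (t2 CAS): counter=1 r=(0,2) succ=(1,0) retry=(0,1)
step 5 (t2 LOAD): counter=1 r=(0,1) succ=(1,0) retry=(0,1)
step 6 (t2 CAS): counter=2 r=(0,1) succ=(1,1) retry=(0,1)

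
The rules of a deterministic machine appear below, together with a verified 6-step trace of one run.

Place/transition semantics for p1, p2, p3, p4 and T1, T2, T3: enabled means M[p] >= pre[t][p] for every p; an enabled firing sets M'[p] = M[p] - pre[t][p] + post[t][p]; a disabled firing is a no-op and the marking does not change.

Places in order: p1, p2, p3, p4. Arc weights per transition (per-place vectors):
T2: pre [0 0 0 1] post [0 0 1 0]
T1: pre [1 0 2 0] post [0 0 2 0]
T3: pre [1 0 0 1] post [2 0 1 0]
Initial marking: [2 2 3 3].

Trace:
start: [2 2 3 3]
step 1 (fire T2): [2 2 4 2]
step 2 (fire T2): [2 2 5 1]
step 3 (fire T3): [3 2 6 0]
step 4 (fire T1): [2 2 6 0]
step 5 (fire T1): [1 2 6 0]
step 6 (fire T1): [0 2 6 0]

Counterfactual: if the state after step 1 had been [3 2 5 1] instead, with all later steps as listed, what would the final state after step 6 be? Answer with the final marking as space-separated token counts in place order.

state after step 1 := [3 2 5 1]
step 2 (fire T2): [3 2 6 0]
step 3 (fire T3): [3 2 6 0]
step 4 (fire T1): [2 2 6 0]
step 5 (fire T1): [1 2 6 0]
step 6 (fire T1): [0 2 6 0]

0 2 6 0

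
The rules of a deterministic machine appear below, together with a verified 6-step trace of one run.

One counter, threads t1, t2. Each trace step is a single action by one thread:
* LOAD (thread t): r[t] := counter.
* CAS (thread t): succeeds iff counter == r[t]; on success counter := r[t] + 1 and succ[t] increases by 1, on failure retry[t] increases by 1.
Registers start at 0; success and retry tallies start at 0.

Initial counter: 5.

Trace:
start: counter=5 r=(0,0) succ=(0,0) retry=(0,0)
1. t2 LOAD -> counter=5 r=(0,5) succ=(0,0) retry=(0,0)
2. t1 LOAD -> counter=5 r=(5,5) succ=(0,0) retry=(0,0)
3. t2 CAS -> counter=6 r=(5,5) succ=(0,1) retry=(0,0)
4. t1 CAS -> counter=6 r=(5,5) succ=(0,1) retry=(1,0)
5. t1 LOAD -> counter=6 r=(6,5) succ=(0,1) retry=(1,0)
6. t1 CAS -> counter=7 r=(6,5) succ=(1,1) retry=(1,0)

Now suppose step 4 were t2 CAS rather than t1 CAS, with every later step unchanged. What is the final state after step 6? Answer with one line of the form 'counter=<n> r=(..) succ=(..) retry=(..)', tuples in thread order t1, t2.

counter=7 r=(6,5) succ=(1,1) retry=(0,1)

(re-executing from step 4 with the substitution; state before step 4: counter=6 r=(5,5) succ=(0,1) retry=(0,0))
4. t2 CAS -> counter=6 r=(5,5) succ=(0,1) retry=(0,1)
5. t1 LOAD -> counter=6 r=(6,5) succ=(0,1) retry=(0,1)
6. t1 CAS -> counter=7 r=(6,5) succ=(1,1) retry=(0,1)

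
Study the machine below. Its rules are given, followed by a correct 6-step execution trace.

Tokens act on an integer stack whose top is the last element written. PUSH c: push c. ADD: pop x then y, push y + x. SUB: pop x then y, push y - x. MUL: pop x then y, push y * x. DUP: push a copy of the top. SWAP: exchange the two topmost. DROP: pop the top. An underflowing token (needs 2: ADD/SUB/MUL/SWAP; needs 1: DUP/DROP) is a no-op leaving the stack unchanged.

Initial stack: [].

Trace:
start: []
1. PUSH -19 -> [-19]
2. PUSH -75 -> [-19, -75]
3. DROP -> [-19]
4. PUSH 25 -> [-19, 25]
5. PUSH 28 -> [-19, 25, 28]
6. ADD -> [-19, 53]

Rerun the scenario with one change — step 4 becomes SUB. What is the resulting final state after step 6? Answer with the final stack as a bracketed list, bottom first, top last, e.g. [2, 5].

[9]

(re-executing from step 4 with the substitution; state before step 4: [-19])
4. SUB -> [-19]
5. PUSH 28 -> [-19, 28]
6. ADD -> [9]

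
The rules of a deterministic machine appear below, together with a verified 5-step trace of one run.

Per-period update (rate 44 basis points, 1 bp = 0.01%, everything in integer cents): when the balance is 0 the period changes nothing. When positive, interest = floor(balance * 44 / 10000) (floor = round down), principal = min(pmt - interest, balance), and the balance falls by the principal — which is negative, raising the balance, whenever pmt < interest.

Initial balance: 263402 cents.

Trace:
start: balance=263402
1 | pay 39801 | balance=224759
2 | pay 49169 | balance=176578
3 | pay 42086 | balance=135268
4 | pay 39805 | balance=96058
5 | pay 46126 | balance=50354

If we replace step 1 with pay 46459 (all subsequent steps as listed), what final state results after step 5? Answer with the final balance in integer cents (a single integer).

(re-executing from step 1 with the substitution; state before step 1: balance=263402)
1 | pay 46459 | balance=218101
2 | pay 49169 | balance=169891
3 | pay 42086 | balance=128552
4 | pay 39805 | balance=89312
5 | pay 46126 | balance=43578

43578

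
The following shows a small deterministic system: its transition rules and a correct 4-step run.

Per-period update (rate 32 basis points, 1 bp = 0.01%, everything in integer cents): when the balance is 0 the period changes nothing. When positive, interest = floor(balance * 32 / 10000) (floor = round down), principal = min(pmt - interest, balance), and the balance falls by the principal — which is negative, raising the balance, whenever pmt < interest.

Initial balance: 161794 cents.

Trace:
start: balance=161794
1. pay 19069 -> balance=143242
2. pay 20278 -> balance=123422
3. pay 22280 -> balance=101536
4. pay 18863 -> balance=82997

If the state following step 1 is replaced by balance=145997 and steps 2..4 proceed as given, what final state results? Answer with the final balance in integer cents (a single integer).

state after step 1 := balance=145997
2. pay 20278 -> balance=126186
3. pay 22280 -> balance=104309
4. pay 18863 -> balance=85779

85779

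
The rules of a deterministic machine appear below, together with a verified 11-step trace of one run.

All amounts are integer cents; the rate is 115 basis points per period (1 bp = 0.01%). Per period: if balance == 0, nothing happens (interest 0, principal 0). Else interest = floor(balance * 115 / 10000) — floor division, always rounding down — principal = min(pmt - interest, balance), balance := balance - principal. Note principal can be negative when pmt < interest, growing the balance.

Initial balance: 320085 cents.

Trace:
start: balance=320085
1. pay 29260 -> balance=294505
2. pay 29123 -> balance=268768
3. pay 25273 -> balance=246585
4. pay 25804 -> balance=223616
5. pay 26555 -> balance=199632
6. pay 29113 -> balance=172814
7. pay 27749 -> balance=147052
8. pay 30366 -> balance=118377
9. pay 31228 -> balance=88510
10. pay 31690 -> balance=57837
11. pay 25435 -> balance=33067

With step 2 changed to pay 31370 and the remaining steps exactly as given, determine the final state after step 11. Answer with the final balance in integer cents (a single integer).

30576

(re-executing from step 2 with the substitution; state before step 2: balance=294505)
2. pay 31370 -> balance=266521
3. pay 25273 -> balance=244312
4. pay 25804 -> balance=221317
5. pay 26555 -> balance=197307
6. pay 29113 -> balance=170463
7. pay 27749 -> balance=144674
8. pay 30366 -> balance=115971
9. pay 31228 -> balance=86076
10. pay 31690 -> balance=55375
11. pay 25435 -> balance=30576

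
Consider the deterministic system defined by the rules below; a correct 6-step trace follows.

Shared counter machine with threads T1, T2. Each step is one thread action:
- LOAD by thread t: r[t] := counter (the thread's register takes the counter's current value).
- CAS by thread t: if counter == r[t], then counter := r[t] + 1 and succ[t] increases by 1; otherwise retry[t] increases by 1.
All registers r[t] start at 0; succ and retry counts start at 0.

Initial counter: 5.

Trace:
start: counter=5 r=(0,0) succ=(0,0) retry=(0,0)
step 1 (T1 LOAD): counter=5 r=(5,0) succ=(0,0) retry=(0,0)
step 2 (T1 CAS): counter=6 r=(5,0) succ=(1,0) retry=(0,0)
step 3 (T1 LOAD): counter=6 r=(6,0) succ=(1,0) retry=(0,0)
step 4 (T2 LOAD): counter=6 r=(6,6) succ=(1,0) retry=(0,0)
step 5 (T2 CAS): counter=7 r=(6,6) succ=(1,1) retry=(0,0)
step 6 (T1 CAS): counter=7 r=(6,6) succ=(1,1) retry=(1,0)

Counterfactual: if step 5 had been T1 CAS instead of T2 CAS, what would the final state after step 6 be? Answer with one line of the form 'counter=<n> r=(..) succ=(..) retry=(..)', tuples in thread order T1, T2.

(re-executing from step 5 with the substitution; state before step 5: counter=6 r=(6,6) succ=(1,0) retry=(0,0))
step 5 (T1 CAS): counter=7 r=(6,6) succ=(2,0) retry=(0,0)
step 6 (T1 CAS): counter=7 r=(6,6) succ=(2,0) retry=(1,0)

counter=7 r=(6,6) succ=(2,0) retry=(1,0)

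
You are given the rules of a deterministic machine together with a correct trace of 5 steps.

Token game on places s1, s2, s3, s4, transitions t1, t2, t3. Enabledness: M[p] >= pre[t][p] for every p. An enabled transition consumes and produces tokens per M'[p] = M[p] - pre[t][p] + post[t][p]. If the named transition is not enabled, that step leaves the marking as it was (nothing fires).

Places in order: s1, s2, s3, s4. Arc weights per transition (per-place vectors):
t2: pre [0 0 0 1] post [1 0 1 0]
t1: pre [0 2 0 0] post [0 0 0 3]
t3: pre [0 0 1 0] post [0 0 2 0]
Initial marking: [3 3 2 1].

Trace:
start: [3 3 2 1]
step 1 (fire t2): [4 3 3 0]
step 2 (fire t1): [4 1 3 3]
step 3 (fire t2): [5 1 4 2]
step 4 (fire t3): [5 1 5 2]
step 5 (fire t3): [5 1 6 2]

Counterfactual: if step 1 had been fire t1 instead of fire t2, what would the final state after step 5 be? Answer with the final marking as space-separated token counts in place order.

(re-executing from step 1 with the substitution; state before step 1: [3 3 2 1])
step 1 (fire t1): [3 1 2 4]
step 2 (fire t1): [3 1 2 4]
step 3 (fire t2): [4 1 3 3]
step 4 (fire t3): [4 1 4 3]
step 5 (fire t3): [4 1 5 3]

4 1 5 3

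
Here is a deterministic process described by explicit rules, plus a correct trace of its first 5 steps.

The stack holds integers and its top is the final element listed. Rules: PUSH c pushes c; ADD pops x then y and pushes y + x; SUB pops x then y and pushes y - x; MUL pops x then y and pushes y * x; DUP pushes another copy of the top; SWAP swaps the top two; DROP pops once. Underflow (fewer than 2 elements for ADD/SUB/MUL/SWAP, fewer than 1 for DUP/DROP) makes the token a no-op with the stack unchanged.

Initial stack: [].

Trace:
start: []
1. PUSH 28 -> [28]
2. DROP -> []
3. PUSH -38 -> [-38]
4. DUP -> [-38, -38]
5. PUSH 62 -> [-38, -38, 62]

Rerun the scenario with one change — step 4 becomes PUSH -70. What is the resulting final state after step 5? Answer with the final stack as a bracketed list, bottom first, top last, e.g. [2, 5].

(re-executing from step 4 with the substitution; state before step 4: [-38])
4. PUSH -70 -> [-38, -70]
5. PUSH 62 -> [-38, -70, 62]

[-38, -70, 62]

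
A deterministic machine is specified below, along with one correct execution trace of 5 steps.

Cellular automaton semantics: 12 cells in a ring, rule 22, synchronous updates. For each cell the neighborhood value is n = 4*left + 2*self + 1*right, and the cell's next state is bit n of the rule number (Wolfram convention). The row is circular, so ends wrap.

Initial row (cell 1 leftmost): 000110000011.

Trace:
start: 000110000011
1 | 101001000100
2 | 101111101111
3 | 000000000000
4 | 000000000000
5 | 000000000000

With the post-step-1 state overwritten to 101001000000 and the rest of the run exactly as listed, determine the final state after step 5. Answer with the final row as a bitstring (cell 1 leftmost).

state after step 1 := 101001000000
2 | 101111100001
3 | 000000010010
4 | 000000111111
5 | 100001000000

100001000000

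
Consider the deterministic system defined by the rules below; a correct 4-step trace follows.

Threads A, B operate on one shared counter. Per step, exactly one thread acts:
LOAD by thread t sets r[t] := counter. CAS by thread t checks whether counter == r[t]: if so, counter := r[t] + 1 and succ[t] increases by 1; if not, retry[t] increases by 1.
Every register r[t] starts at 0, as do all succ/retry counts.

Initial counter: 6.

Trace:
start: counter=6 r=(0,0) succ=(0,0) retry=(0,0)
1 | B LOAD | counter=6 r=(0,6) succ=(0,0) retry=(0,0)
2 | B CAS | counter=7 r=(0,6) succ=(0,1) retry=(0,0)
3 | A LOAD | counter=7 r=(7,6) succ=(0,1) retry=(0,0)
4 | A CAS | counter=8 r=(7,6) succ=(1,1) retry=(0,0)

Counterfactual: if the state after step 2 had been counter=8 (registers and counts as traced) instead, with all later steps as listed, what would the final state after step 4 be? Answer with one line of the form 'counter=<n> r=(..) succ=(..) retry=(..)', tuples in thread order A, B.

counter=9 r=(8,6) succ=(1,1) retry=(0,0)

state after step 2 := counter=8 r=(0,6) succ=(0,1) retry=(0,0)
3 | A LOAD | counter=8 r=(8,6) succ=(0,1) retry=(0,0)
4 | A CAS | counter=9 r=(8,6) succ=(1,1) retry=(0,0)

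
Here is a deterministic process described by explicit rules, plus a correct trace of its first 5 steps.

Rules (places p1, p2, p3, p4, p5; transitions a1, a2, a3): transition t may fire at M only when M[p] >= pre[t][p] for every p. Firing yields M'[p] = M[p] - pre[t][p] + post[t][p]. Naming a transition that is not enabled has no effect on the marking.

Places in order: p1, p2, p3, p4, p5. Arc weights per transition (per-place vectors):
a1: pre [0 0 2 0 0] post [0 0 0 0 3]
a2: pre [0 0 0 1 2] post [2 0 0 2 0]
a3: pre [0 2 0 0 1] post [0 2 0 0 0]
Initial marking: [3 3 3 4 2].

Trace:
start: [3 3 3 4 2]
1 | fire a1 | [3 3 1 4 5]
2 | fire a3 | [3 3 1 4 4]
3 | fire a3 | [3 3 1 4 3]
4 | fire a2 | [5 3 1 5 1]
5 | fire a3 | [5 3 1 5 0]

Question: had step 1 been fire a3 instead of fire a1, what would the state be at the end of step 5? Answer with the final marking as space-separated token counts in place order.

3 3 3 4 0

(re-executing from step 1 with the substitution; state before step 1: [3 3 3 4 2])
1 | fire a3 | [3 3 3 4 1]
2 | fire a3 | [3 3 3 4 0]
3 | fire a3 | [3 3 3 4 0]
4 | fire a2 | [3 3 3 4 0]
5 | fire a3 | [3 3 3 4 0]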